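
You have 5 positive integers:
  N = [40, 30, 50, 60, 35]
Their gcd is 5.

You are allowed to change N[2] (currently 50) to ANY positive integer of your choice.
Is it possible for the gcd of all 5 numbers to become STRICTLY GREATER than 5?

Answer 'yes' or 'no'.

Current gcd = 5
gcd of all OTHER numbers (without N[2]=50): gcd([40, 30, 60, 35]) = 5
The new gcd after any change is gcd(5, new_value).
This can be at most 5.
Since 5 = old gcd 5, the gcd can only stay the same or decrease.

Answer: no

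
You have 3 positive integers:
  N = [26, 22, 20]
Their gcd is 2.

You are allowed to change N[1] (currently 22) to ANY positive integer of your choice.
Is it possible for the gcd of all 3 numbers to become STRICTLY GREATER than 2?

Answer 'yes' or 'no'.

Answer: no

Derivation:
Current gcd = 2
gcd of all OTHER numbers (without N[1]=22): gcd([26, 20]) = 2
The new gcd after any change is gcd(2, new_value).
This can be at most 2.
Since 2 = old gcd 2, the gcd can only stay the same or decrease.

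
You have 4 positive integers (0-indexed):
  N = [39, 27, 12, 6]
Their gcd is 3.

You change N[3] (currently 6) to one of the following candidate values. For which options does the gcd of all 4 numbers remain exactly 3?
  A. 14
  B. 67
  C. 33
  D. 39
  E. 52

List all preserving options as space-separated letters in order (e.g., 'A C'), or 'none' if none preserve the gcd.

Answer: C D

Derivation:
Old gcd = 3; gcd of others (without N[3]) = 3
New gcd for candidate v: gcd(3, v). Preserves old gcd iff gcd(3, v) = 3.
  Option A: v=14, gcd(3,14)=1 -> changes
  Option B: v=67, gcd(3,67)=1 -> changes
  Option C: v=33, gcd(3,33)=3 -> preserves
  Option D: v=39, gcd(3,39)=3 -> preserves
  Option E: v=52, gcd(3,52)=1 -> changes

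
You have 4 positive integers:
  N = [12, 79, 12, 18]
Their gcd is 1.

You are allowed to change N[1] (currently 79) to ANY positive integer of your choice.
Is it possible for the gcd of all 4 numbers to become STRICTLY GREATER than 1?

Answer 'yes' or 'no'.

Answer: yes

Derivation:
Current gcd = 1
gcd of all OTHER numbers (without N[1]=79): gcd([12, 12, 18]) = 6
The new gcd after any change is gcd(6, new_value).
This can be at most 6.
Since 6 > old gcd 1, the gcd CAN increase (e.g., set N[1] = 6).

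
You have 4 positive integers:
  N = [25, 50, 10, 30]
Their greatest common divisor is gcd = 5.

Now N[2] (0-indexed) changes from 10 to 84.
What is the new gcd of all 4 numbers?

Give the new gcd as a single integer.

Answer: 1

Derivation:
Numbers: [25, 50, 10, 30], gcd = 5
Change: index 2, 10 -> 84
gcd of the OTHER numbers (without index 2): gcd([25, 50, 30]) = 5
New gcd = gcd(g_others, new_val) = gcd(5, 84) = 1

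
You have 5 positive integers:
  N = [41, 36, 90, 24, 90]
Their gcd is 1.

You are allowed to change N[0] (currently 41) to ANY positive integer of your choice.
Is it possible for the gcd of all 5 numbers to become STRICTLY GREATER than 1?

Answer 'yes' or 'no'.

Answer: yes

Derivation:
Current gcd = 1
gcd of all OTHER numbers (without N[0]=41): gcd([36, 90, 24, 90]) = 6
The new gcd after any change is gcd(6, new_value).
This can be at most 6.
Since 6 > old gcd 1, the gcd CAN increase (e.g., set N[0] = 6).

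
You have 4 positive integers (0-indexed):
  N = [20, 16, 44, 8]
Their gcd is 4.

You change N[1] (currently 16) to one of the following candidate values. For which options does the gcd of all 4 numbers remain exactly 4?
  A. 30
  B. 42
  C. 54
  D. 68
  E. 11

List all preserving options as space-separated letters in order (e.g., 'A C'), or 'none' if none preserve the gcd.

Old gcd = 4; gcd of others (without N[1]) = 4
New gcd for candidate v: gcd(4, v). Preserves old gcd iff gcd(4, v) = 4.
  Option A: v=30, gcd(4,30)=2 -> changes
  Option B: v=42, gcd(4,42)=2 -> changes
  Option C: v=54, gcd(4,54)=2 -> changes
  Option D: v=68, gcd(4,68)=4 -> preserves
  Option E: v=11, gcd(4,11)=1 -> changes

Answer: D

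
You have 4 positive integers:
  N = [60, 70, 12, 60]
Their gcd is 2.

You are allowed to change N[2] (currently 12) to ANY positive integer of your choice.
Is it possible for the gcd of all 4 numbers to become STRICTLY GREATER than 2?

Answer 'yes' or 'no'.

Current gcd = 2
gcd of all OTHER numbers (without N[2]=12): gcd([60, 70, 60]) = 10
The new gcd after any change is gcd(10, new_value).
This can be at most 10.
Since 10 > old gcd 2, the gcd CAN increase (e.g., set N[2] = 10).

Answer: yes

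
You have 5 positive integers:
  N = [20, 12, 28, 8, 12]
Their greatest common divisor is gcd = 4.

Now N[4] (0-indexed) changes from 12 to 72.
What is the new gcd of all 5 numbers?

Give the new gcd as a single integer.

Answer: 4

Derivation:
Numbers: [20, 12, 28, 8, 12], gcd = 4
Change: index 4, 12 -> 72
gcd of the OTHER numbers (without index 4): gcd([20, 12, 28, 8]) = 4
New gcd = gcd(g_others, new_val) = gcd(4, 72) = 4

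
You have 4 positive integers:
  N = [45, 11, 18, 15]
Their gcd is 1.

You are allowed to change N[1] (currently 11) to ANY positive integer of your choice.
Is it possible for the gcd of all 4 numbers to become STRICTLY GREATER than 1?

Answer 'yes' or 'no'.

Current gcd = 1
gcd of all OTHER numbers (without N[1]=11): gcd([45, 18, 15]) = 3
The new gcd after any change is gcd(3, new_value).
This can be at most 3.
Since 3 > old gcd 1, the gcd CAN increase (e.g., set N[1] = 3).

Answer: yes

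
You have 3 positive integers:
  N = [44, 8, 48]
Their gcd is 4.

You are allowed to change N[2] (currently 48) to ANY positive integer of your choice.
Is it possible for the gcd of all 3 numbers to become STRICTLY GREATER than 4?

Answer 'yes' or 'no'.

Answer: no

Derivation:
Current gcd = 4
gcd of all OTHER numbers (without N[2]=48): gcd([44, 8]) = 4
The new gcd after any change is gcd(4, new_value).
This can be at most 4.
Since 4 = old gcd 4, the gcd can only stay the same or decrease.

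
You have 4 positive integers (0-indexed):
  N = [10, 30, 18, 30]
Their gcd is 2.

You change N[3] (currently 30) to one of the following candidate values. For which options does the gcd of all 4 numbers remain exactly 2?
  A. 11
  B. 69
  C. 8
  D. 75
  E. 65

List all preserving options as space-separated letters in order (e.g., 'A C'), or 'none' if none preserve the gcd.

Answer: C

Derivation:
Old gcd = 2; gcd of others (without N[3]) = 2
New gcd for candidate v: gcd(2, v). Preserves old gcd iff gcd(2, v) = 2.
  Option A: v=11, gcd(2,11)=1 -> changes
  Option B: v=69, gcd(2,69)=1 -> changes
  Option C: v=8, gcd(2,8)=2 -> preserves
  Option D: v=75, gcd(2,75)=1 -> changes
  Option E: v=65, gcd(2,65)=1 -> changes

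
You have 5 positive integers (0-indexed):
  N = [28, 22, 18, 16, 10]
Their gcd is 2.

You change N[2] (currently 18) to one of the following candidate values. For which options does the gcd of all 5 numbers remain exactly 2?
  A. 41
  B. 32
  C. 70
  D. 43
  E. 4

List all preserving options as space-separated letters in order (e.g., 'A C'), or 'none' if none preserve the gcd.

Old gcd = 2; gcd of others (without N[2]) = 2
New gcd for candidate v: gcd(2, v). Preserves old gcd iff gcd(2, v) = 2.
  Option A: v=41, gcd(2,41)=1 -> changes
  Option B: v=32, gcd(2,32)=2 -> preserves
  Option C: v=70, gcd(2,70)=2 -> preserves
  Option D: v=43, gcd(2,43)=1 -> changes
  Option E: v=4, gcd(2,4)=2 -> preserves

Answer: B C E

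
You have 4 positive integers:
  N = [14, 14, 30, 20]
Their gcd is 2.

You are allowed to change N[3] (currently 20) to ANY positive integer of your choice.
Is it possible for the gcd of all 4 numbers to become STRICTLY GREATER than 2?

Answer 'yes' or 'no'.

Answer: no

Derivation:
Current gcd = 2
gcd of all OTHER numbers (without N[3]=20): gcd([14, 14, 30]) = 2
The new gcd after any change is gcd(2, new_value).
This can be at most 2.
Since 2 = old gcd 2, the gcd can only stay the same or decrease.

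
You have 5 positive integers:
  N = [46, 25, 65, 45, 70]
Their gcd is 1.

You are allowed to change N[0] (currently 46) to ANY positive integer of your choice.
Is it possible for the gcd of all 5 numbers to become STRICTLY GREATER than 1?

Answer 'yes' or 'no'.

Current gcd = 1
gcd of all OTHER numbers (without N[0]=46): gcd([25, 65, 45, 70]) = 5
The new gcd after any change is gcd(5, new_value).
This can be at most 5.
Since 5 > old gcd 1, the gcd CAN increase (e.g., set N[0] = 5).

Answer: yes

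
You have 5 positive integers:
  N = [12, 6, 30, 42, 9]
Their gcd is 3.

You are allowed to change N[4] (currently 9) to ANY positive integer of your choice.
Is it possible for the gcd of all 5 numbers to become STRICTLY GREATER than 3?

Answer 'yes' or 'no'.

Answer: yes

Derivation:
Current gcd = 3
gcd of all OTHER numbers (without N[4]=9): gcd([12, 6, 30, 42]) = 6
The new gcd after any change is gcd(6, new_value).
This can be at most 6.
Since 6 > old gcd 3, the gcd CAN increase (e.g., set N[4] = 6).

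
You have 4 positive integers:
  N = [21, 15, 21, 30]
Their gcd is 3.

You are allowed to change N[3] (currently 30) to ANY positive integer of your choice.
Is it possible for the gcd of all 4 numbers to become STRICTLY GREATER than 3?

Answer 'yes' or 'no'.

Current gcd = 3
gcd of all OTHER numbers (without N[3]=30): gcd([21, 15, 21]) = 3
The new gcd after any change is gcd(3, new_value).
This can be at most 3.
Since 3 = old gcd 3, the gcd can only stay the same or decrease.

Answer: no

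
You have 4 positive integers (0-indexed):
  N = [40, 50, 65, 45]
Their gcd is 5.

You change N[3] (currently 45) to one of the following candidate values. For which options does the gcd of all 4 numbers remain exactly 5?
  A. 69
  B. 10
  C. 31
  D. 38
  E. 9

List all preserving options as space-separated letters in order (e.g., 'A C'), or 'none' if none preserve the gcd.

Old gcd = 5; gcd of others (without N[3]) = 5
New gcd for candidate v: gcd(5, v). Preserves old gcd iff gcd(5, v) = 5.
  Option A: v=69, gcd(5,69)=1 -> changes
  Option B: v=10, gcd(5,10)=5 -> preserves
  Option C: v=31, gcd(5,31)=1 -> changes
  Option D: v=38, gcd(5,38)=1 -> changes
  Option E: v=9, gcd(5,9)=1 -> changes

Answer: B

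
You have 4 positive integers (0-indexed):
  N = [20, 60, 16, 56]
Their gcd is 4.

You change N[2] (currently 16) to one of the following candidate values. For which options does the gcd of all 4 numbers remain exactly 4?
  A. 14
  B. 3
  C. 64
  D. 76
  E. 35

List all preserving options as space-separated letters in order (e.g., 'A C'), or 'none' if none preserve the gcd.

Answer: C D

Derivation:
Old gcd = 4; gcd of others (without N[2]) = 4
New gcd for candidate v: gcd(4, v). Preserves old gcd iff gcd(4, v) = 4.
  Option A: v=14, gcd(4,14)=2 -> changes
  Option B: v=3, gcd(4,3)=1 -> changes
  Option C: v=64, gcd(4,64)=4 -> preserves
  Option D: v=76, gcd(4,76)=4 -> preserves
  Option E: v=35, gcd(4,35)=1 -> changes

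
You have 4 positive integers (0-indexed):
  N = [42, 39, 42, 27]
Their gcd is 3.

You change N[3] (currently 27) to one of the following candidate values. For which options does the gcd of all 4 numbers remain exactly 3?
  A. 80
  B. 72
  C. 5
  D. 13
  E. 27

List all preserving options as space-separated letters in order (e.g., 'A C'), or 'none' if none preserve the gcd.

Old gcd = 3; gcd of others (without N[3]) = 3
New gcd for candidate v: gcd(3, v). Preserves old gcd iff gcd(3, v) = 3.
  Option A: v=80, gcd(3,80)=1 -> changes
  Option B: v=72, gcd(3,72)=3 -> preserves
  Option C: v=5, gcd(3,5)=1 -> changes
  Option D: v=13, gcd(3,13)=1 -> changes
  Option E: v=27, gcd(3,27)=3 -> preserves

Answer: B E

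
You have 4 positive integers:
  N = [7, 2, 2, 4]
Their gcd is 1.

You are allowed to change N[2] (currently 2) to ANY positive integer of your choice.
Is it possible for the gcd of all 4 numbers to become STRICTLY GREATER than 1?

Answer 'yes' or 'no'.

Answer: no

Derivation:
Current gcd = 1
gcd of all OTHER numbers (without N[2]=2): gcd([7, 2, 4]) = 1
The new gcd after any change is gcd(1, new_value).
This can be at most 1.
Since 1 = old gcd 1, the gcd can only stay the same or decrease.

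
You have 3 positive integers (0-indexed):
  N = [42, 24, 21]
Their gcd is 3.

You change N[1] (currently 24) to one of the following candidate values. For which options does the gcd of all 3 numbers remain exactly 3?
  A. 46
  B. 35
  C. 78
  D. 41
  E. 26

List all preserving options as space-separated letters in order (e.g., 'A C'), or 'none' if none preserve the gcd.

Answer: C

Derivation:
Old gcd = 3; gcd of others (without N[1]) = 21
New gcd for candidate v: gcd(21, v). Preserves old gcd iff gcd(21, v) = 3.
  Option A: v=46, gcd(21,46)=1 -> changes
  Option B: v=35, gcd(21,35)=7 -> changes
  Option C: v=78, gcd(21,78)=3 -> preserves
  Option D: v=41, gcd(21,41)=1 -> changes
  Option E: v=26, gcd(21,26)=1 -> changes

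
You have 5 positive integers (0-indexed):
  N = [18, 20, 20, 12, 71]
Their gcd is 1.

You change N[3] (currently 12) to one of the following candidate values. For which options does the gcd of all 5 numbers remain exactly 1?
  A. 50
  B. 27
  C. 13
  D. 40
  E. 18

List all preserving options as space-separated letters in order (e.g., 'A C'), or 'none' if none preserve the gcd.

Answer: A B C D E

Derivation:
Old gcd = 1; gcd of others (without N[3]) = 1
New gcd for candidate v: gcd(1, v). Preserves old gcd iff gcd(1, v) = 1.
  Option A: v=50, gcd(1,50)=1 -> preserves
  Option B: v=27, gcd(1,27)=1 -> preserves
  Option C: v=13, gcd(1,13)=1 -> preserves
  Option D: v=40, gcd(1,40)=1 -> preserves
  Option E: v=18, gcd(1,18)=1 -> preserves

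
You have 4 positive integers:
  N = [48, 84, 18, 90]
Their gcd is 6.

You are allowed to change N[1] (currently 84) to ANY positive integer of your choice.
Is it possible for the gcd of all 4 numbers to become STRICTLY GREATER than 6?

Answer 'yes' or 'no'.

Current gcd = 6
gcd of all OTHER numbers (without N[1]=84): gcd([48, 18, 90]) = 6
The new gcd after any change is gcd(6, new_value).
This can be at most 6.
Since 6 = old gcd 6, the gcd can only stay the same or decrease.

Answer: no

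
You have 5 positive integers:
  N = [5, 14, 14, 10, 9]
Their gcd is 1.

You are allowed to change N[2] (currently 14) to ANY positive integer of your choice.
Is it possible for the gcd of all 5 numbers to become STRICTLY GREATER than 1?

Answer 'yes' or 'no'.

Answer: no

Derivation:
Current gcd = 1
gcd of all OTHER numbers (without N[2]=14): gcd([5, 14, 10, 9]) = 1
The new gcd after any change is gcd(1, new_value).
This can be at most 1.
Since 1 = old gcd 1, the gcd can only stay the same or decrease.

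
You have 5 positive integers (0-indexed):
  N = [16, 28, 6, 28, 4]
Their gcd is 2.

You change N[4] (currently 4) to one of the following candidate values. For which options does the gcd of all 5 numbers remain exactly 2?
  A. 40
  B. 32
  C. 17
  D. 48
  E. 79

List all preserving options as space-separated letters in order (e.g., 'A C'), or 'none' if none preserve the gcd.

Old gcd = 2; gcd of others (without N[4]) = 2
New gcd for candidate v: gcd(2, v). Preserves old gcd iff gcd(2, v) = 2.
  Option A: v=40, gcd(2,40)=2 -> preserves
  Option B: v=32, gcd(2,32)=2 -> preserves
  Option C: v=17, gcd(2,17)=1 -> changes
  Option D: v=48, gcd(2,48)=2 -> preserves
  Option E: v=79, gcd(2,79)=1 -> changes

Answer: A B D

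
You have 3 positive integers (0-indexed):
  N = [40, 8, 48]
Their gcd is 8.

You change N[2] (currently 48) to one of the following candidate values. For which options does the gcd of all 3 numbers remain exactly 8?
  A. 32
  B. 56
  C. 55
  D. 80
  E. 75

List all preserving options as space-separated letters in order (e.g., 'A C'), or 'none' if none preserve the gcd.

Old gcd = 8; gcd of others (without N[2]) = 8
New gcd for candidate v: gcd(8, v). Preserves old gcd iff gcd(8, v) = 8.
  Option A: v=32, gcd(8,32)=8 -> preserves
  Option B: v=56, gcd(8,56)=8 -> preserves
  Option C: v=55, gcd(8,55)=1 -> changes
  Option D: v=80, gcd(8,80)=8 -> preserves
  Option E: v=75, gcd(8,75)=1 -> changes

Answer: A B D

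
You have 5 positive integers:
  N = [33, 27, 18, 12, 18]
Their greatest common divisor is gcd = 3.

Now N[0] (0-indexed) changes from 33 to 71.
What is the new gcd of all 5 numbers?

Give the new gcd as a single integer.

Numbers: [33, 27, 18, 12, 18], gcd = 3
Change: index 0, 33 -> 71
gcd of the OTHER numbers (without index 0): gcd([27, 18, 12, 18]) = 3
New gcd = gcd(g_others, new_val) = gcd(3, 71) = 1

Answer: 1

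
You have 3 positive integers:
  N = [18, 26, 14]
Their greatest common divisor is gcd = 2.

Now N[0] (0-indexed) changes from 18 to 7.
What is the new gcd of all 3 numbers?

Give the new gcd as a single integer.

Numbers: [18, 26, 14], gcd = 2
Change: index 0, 18 -> 7
gcd of the OTHER numbers (without index 0): gcd([26, 14]) = 2
New gcd = gcd(g_others, new_val) = gcd(2, 7) = 1

Answer: 1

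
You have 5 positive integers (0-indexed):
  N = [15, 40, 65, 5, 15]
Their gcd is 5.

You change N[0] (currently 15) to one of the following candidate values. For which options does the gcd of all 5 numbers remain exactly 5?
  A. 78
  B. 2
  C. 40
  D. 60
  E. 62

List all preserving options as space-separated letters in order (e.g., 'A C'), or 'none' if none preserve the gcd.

Answer: C D

Derivation:
Old gcd = 5; gcd of others (without N[0]) = 5
New gcd for candidate v: gcd(5, v). Preserves old gcd iff gcd(5, v) = 5.
  Option A: v=78, gcd(5,78)=1 -> changes
  Option B: v=2, gcd(5,2)=1 -> changes
  Option C: v=40, gcd(5,40)=5 -> preserves
  Option D: v=60, gcd(5,60)=5 -> preserves
  Option E: v=62, gcd(5,62)=1 -> changes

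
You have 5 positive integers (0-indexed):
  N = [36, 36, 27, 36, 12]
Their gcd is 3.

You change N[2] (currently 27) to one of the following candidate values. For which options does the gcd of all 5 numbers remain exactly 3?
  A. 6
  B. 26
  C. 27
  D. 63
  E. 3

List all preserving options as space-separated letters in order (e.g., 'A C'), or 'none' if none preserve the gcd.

Answer: C D E

Derivation:
Old gcd = 3; gcd of others (without N[2]) = 12
New gcd for candidate v: gcd(12, v). Preserves old gcd iff gcd(12, v) = 3.
  Option A: v=6, gcd(12,6)=6 -> changes
  Option B: v=26, gcd(12,26)=2 -> changes
  Option C: v=27, gcd(12,27)=3 -> preserves
  Option D: v=63, gcd(12,63)=3 -> preserves
  Option E: v=3, gcd(12,3)=3 -> preserves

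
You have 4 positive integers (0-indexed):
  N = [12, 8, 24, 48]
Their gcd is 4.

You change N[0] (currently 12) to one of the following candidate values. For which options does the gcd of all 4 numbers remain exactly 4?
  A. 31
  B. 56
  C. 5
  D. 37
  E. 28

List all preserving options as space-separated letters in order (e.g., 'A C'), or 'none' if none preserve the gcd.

Answer: E

Derivation:
Old gcd = 4; gcd of others (without N[0]) = 8
New gcd for candidate v: gcd(8, v). Preserves old gcd iff gcd(8, v) = 4.
  Option A: v=31, gcd(8,31)=1 -> changes
  Option B: v=56, gcd(8,56)=8 -> changes
  Option C: v=5, gcd(8,5)=1 -> changes
  Option D: v=37, gcd(8,37)=1 -> changes
  Option E: v=28, gcd(8,28)=4 -> preserves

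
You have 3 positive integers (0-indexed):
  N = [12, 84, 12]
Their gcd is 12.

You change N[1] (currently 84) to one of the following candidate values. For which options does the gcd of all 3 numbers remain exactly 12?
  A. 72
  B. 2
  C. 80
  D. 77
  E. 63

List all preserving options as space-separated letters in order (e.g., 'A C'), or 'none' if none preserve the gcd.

Old gcd = 12; gcd of others (without N[1]) = 12
New gcd for candidate v: gcd(12, v). Preserves old gcd iff gcd(12, v) = 12.
  Option A: v=72, gcd(12,72)=12 -> preserves
  Option B: v=2, gcd(12,2)=2 -> changes
  Option C: v=80, gcd(12,80)=4 -> changes
  Option D: v=77, gcd(12,77)=1 -> changes
  Option E: v=63, gcd(12,63)=3 -> changes

Answer: A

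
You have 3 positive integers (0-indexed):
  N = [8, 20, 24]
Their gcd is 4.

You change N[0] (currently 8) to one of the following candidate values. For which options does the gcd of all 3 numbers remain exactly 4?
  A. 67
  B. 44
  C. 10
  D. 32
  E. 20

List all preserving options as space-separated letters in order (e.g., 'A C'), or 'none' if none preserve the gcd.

Old gcd = 4; gcd of others (without N[0]) = 4
New gcd for candidate v: gcd(4, v). Preserves old gcd iff gcd(4, v) = 4.
  Option A: v=67, gcd(4,67)=1 -> changes
  Option B: v=44, gcd(4,44)=4 -> preserves
  Option C: v=10, gcd(4,10)=2 -> changes
  Option D: v=32, gcd(4,32)=4 -> preserves
  Option E: v=20, gcd(4,20)=4 -> preserves

Answer: B D E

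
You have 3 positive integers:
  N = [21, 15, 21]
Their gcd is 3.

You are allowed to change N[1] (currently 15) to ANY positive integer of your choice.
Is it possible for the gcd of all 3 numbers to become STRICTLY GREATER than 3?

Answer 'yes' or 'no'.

Current gcd = 3
gcd of all OTHER numbers (without N[1]=15): gcd([21, 21]) = 21
The new gcd after any change is gcd(21, new_value).
This can be at most 21.
Since 21 > old gcd 3, the gcd CAN increase (e.g., set N[1] = 21).

Answer: yes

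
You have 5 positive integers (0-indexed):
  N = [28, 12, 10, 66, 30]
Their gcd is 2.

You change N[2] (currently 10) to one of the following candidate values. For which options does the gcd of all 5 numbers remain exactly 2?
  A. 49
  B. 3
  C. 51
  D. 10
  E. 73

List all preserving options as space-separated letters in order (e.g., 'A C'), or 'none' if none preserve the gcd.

Old gcd = 2; gcd of others (without N[2]) = 2
New gcd for candidate v: gcd(2, v). Preserves old gcd iff gcd(2, v) = 2.
  Option A: v=49, gcd(2,49)=1 -> changes
  Option B: v=3, gcd(2,3)=1 -> changes
  Option C: v=51, gcd(2,51)=1 -> changes
  Option D: v=10, gcd(2,10)=2 -> preserves
  Option E: v=73, gcd(2,73)=1 -> changes

Answer: D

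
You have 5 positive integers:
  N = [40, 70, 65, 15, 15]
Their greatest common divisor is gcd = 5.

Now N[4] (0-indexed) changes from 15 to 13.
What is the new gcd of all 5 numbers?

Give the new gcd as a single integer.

Answer: 1

Derivation:
Numbers: [40, 70, 65, 15, 15], gcd = 5
Change: index 4, 15 -> 13
gcd of the OTHER numbers (without index 4): gcd([40, 70, 65, 15]) = 5
New gcd = gcd(g_others, new_val) = gcd(5, 13) = 1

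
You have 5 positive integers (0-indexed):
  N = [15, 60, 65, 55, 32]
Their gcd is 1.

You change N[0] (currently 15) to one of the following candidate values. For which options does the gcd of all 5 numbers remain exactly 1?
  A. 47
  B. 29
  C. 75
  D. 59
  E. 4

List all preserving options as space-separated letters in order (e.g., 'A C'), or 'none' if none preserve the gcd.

Answer: A B C D E

Derivation:
Old gcd = 1; gcd of others (without N[0]) = 1
New gcd for candidate v: gcd(1, v). Preserves old gcd iff gcd(1, v) = 1.
  Option A: v=47, gcd(1,47)=1 -> preserves
  Option B: v=29, gcd(1,29)=1 -> preserves
  Option C: v=75, gcd(1,75)=1 -> preserves
  Option D: v=59, gcd(1,59)=1 -> preserves
  Option E: v=4, gcd(1,4)=1 -> preserves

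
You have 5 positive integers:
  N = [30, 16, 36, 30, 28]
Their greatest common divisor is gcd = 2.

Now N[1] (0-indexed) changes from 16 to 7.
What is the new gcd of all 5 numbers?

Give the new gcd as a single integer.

Numbers: [30, 16, 36, 30, 28], gcd = 2
Change: index 1, 16 -> 7
gcd of the OTHER numbers (without index 1): gcd([30, 36, 30, 28]) = 2
New gcd = gcd(g_others, new_val) = gcd(2, 7) = 1

Answer: 1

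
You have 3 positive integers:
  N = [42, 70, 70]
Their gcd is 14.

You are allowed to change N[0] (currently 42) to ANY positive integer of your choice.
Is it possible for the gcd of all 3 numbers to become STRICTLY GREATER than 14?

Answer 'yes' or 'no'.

Current gcd = 14
gcd of all OTHER numbers (without N[0]=42): gcd([70, 70]) = 70
The new gcd after any change is gcd(70, new_value).
This can be at most 70.
Since 70 > old gcd 14, the gcd CAN increase (e.g., set N[0] = 70).

Answer: yes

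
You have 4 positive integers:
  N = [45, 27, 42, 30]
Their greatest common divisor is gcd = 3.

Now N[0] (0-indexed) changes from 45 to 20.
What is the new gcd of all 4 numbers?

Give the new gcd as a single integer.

Numbers: [45, 27, 42, 30], gcd = 3
Change: index 0, 45 -> 20
gcd of the OTHER numbers (without index 0): gcd([27, 42, 30]) = 3
New gcd = gcd(g_others, new_val) = gcd(3, 20) = 1

Answer: 1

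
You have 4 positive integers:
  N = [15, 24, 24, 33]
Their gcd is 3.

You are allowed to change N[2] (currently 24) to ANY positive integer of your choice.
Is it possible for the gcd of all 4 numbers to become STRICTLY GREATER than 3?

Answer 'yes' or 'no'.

Answer: no

Derivation:
Current gcd = 3
gcd of all OTHER numbers (without N[2]=24): gcd([15, 24, 33]) = 3
The new gcd after any change is gcd(3, new_value).
This can be at most 3.
Since 3 = old gcd 3, the gcd can only stay the same or decrease.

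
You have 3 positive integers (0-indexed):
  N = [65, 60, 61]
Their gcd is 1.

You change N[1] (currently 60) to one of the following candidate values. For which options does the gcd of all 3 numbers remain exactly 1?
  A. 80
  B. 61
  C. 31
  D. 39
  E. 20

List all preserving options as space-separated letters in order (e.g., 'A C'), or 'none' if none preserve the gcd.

Answer: A B C D E

Derivation:
Old gcd = 1; gcd of others (without N[1]) = 1
New gcd for candidate v: gcd(1, v). Preserves old gcd iff gcd(1, v) = 1.
  Option A: v=80, gcd(1,80)=1 -> preserves
  Option B: v=61, gcd(1,61)=1 -> preserves
  Option C: v=31, gcd(1,31)=1 -> preserves
  Option D: v=39, gcd(1,39)=1 -> preserves
  Option E: v=20, gcd(1,20)=1 -> preserves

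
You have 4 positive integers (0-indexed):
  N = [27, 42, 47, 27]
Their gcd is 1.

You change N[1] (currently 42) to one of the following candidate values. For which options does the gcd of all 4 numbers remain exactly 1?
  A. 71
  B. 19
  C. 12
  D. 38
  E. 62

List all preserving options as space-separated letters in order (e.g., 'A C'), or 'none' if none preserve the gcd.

Answer: A B C D E

Derivation:
Old gcd = 1; gcd of others (without N[1]) = 1
New gcd for candidate v: gcd(1, v). Preserves old gcd iff gcd(1, v) = 1.
  Option A: v=71, gcd(1,71)=1 -> preserves
  Option B: v=19, gcd(1,19)=1 -> preserves
  Option C: v=12, gcd(1,12)=1 -> preserves
  Option D: v=38, gcd(1,38)=1 -> preserves
  Option E: v=62, gcd(1,62)=1 -> preserves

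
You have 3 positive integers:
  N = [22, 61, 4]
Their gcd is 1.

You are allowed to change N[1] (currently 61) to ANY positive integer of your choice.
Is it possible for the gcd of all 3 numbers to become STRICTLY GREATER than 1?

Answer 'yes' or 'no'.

Current gcd = 1
gcd of all OTHER numbers (without N[1]=61): gcd([22, 4]) = 2
The new gcd after any change is gcd(2, new_value).
This can be at most 2.
Since 2 > old gcd 1, the gcd CAN increase (e.g., set N[1] = 2).

Answer: yes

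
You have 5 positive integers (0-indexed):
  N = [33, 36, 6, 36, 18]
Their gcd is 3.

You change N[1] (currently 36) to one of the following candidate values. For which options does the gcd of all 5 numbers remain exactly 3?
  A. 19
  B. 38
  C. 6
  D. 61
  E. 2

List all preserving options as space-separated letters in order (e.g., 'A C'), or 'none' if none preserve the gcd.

Answer: C

Derivation:
Old gcd = 3; gcd of others (without N[1]) = 3
New gcd for candidate v: gcd(3, v). Preserves old gcd iff gcd(3, v) = 3.
  Option A: v=19, gcd(3,19)=1 -> changes
  Option B: v=38, gcd(3,38)=1 -> changes
  Option C: v=6, gcd(3,6)=3 -> preserves
  Option D: v=61, gcd(3,61)=1 -> changes
  Option E: v=2, gcd(3,2)=1 -> changes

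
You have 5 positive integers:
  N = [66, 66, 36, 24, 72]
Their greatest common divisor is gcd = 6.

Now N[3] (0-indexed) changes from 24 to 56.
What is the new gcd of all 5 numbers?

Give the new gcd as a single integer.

Answer: 2

Derivation:
Numbers: [66, 66, 36, 24, 72], gcd = 6
Change: index 3, 24 -> 56
gcd of the OTHER numbers (without index 3): gcd([66, 66, 36, 72]) = 6
New gcd = gcd(g_others, new_val) = gcd(6, 56) = 2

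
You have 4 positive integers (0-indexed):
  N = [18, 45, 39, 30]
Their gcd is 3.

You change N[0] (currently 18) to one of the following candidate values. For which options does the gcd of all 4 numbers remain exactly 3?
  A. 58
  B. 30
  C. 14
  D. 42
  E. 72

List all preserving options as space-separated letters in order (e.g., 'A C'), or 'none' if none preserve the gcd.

Answer: B D E

Derivation:
Old gcd = 3; gcd of others (without N[0]) = 3
New gcd for candidate v: gcd(3, v). Preserves old gcd iff gcd(3, v) = 3.
  Option A: v=58, gcd(3,58)=1 -> changes
  Option B: v=30, gcd(3,30)=3 -> preserves
  Option C: v=14, gcd(3,14)=1 -> changes
  Option D: v=42, gcd(3,42)=3 -> preserves
  Option E: v=72, gcd(3,72)=3 -> preserves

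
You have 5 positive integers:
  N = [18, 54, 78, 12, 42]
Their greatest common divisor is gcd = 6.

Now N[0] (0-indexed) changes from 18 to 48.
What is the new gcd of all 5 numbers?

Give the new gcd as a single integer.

Numbers: [18, 54, 78, 12, 42], gcd = 6
Change: index 0, 18 -> 48
gcd of the OTHER numbers (without index 0): gcd([54, 78, 12, 42]) = 6
New gcd = gcd(g_others, new_val) = gcd(6, 48) = 6

Answer: 6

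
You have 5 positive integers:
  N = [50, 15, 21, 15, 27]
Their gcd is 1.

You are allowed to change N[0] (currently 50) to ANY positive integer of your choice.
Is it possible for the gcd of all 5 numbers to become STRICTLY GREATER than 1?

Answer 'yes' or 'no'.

Current gcd = 1
gcd of all OTHER numbers (without N[0]=50): gcd([15, 21, 15, 27]) = 3
The new gcd after any change is gcd(3, new_value).
This can be at most 3.
Since 3 > old gcd 1, the gcd CAN increase (e.g., set N[0] = 3).

Answer: yes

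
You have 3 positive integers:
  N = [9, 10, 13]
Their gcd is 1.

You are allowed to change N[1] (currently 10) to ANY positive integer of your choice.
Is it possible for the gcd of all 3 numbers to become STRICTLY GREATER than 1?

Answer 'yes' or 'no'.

Answer: no

Derivation:
Current gcd = 1
gcd of all OTHER numbers (without N[1]=10): gcd([9, 13]) = 1
The new gcd after any change is gcd(1, new_value).
This can be at most 1.
Since 1 = old gcd 1, the gcd can only stay the same or decrease.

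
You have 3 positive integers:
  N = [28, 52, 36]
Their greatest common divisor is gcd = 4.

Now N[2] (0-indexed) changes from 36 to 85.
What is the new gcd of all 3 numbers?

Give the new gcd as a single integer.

Numbers: [28, 52, 36], gcd = 4
Change: index 2, 36 -> 85
gcd of the OTHER numbers (without index 2): gcd([28, 52]) = 4
New gcd = gcd(g_others, new_val) = gcd(4, 85) = 1

Answer: 1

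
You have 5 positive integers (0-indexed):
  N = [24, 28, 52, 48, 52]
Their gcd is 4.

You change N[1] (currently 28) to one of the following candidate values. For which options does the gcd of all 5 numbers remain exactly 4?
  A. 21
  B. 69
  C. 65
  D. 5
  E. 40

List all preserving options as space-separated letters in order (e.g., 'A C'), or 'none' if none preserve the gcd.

Old gcd = 4; gcd of others (without N[1]) = 4
New gcd for candidate v: gcd(4, v). Preserves old gcd iff gcd(4, v) = 4.
  Option A: v=21, gcd(4,21)=1 -> changes
  Option B: v=69, gcd(4,69)=1 -> changes
  Option C: v=65, gcd(4,65)=1 -> changes
  Option D: v=5, gcd(4,5)=1 -> changes
  Option E: v=40, gcd(4,40)=4 -> preserves

Answer: E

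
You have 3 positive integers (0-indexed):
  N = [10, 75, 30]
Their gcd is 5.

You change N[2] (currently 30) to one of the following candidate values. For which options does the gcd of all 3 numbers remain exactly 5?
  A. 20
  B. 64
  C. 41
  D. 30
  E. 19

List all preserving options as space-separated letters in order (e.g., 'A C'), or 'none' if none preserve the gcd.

Old gcd = 5; gcd of others (without N[2]) = 5
New gcd for candidate v: gcd(5, v). Preserves old gcd iff gcd(5, v) = 5.
  Option A: v=20, gcd(5,20)=5 -> preserves
  Option B: v=64, gcd(5,64)=1 -> changes
  Option C: v=41, gcd(5,41)=1 -> changes
  Option D: v=30, gcd(5,30)=5 -> preserves
  Option E: v=19, gcd(5,19)=1 -> changes

Answer: A D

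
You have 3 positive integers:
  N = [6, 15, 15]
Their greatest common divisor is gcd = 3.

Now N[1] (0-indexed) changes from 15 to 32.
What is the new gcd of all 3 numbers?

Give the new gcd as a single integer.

Numbers: [6, 15, 15], gcd = 3
Change: index 1, 15 -> 32
gcd of the OTHER numbers (without index 1): gcd([6, 15]) = 3
New gcd = gcd(g_others, new_val) = gcd(3, 32) = 1

Answer: 1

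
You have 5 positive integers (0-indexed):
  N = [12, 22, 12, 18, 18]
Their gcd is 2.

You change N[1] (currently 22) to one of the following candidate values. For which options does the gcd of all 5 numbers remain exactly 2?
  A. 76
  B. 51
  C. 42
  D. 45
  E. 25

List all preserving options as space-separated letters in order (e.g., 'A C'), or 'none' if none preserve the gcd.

Old gcd = 2; gcd of others (without N[1]) = 6
New gcd for candidate v: gcd(6, v). Preserves old gcd iff gcd(6, v) = 2.
  Option A: v=76, gcd(6,76)=2 -> preserves
  Option B: v=51, gcd(6,51)=3 -> changes
  Option C: v=42, gcd(6,42)=6 -> changes
  Option D: v=45, gcd(6,45)=3 -> changes
  Option E: v=25, gcd(6,25)=1 -> changes

Answer: A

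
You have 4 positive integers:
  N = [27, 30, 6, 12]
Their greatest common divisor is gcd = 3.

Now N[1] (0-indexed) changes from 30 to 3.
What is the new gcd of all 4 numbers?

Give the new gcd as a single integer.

Answer: 3

Derivation:
Numbers: [27, 30, 6, 12], gcd = 3
Change: index 1, 30 -> 3
gcd of the OTHER numbers (without index 1): gcd([27, 6, 12]) = 3
New gcd = gcd(g_others, new_val) = gcd(3, 3) = 3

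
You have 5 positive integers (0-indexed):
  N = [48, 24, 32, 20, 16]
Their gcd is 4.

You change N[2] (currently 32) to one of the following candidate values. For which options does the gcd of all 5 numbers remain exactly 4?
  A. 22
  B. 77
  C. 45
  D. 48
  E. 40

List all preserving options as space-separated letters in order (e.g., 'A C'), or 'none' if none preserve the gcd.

Old gcd = 4; gcd of others (without N[2]) = 4
New gcd for candidate v: gcd(4, v). Preserves old gcd iff gcd(4, v) = 4.
  Option A: v=22, gcd(4,22)=2 -> changes
  Option B: v=77, gcd(4,77)=1 -> changes
  Option C: v=45, gcd(4,45)=1 -> changes
  Option D: v=48, gcd(4,48)=4 -> preserves
  Option E: v=40, gcd(4,40)=4 -> preserves

Answer: D E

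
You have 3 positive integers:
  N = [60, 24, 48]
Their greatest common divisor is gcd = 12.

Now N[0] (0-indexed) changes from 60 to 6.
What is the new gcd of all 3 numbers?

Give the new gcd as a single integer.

Numbers: [60, 24, 48], gcd = 12
Change: index 0, 60 -> 6
gcd of the OTHER numbers (without index 0): gcd([24, 48]) = 24
New gcd = gcd(g_others, new_val) = gcd(24, 6) = 6

Answer: 6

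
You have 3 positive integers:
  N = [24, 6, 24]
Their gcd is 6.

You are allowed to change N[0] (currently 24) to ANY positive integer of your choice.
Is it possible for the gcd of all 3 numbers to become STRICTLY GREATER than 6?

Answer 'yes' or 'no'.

Current gcd = 6
gcd of all OTHER numbers (without N[0]=24): gcd([6, 24]) = 6
The new gcd after any change is gcd(6, new_value).
This can be at most 6.
Since 6 = old gcd 6, the gcd can only stay the same or decrease.

Answer: no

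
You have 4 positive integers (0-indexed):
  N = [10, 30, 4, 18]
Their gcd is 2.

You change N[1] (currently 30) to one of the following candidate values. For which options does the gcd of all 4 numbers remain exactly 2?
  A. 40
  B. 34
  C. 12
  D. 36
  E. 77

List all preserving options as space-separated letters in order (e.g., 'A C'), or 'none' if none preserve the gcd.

Old gcd = 2; gcd of others (without N[1]) = 2
New gcd for candidate v: gcd(2, v). Preserves old gcd iff gcd(2, v) = 2.
  Option A: v=40, gcd(2,40)=2 -> preserves
  Option B: v=34, gcd(2,34)=2 -> preserves
  Option C: v=12, gcd(2,12)=2 -> preserves
  Option D: v=36, gcd(2,36)=2 -> preserves
  Option E: v=77, gcd(2,77)=1 -> changes

Answer: A B C D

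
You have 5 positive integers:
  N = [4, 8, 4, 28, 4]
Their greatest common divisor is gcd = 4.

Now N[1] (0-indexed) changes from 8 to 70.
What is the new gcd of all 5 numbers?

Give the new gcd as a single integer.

Answer: 2

Derivation:
Numbers: [4, 8, 4, 28, 4], gcd = 4
Change: index 1, 8 -> 70
gcd of the OTHER numbers (without index 1): gcd([4, 4, 28, 4]) = 4
New gcd = gcd(g_others, new_val) = gcd(4, 70) = 2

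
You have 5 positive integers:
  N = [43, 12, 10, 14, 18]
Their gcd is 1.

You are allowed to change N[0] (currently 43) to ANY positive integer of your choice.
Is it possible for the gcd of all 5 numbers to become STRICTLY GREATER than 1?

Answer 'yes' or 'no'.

Answer: yes

Derivation:
Current gcd = 1
gcd of all OTHER numbers (without N[0]=43): gcd([12, 10, 14, 18]) = 2
The new gcd after any change is gcd(2, new_value).
This can be at most 2.
Since 2 > old gcd 1, the gcd CAN increase (e.g., set N[0] = 2).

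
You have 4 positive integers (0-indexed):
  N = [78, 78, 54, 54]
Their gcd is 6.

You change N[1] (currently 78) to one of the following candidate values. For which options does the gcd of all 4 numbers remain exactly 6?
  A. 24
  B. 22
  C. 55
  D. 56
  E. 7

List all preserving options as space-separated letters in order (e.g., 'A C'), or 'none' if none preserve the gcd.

Answer: A

Derivation:
Old gcd = 6; gcd of others (without N[1]) = 6
New gcd for candidate v: gcd(6, v). Preserves old gcd iff gcd(6, v) = 6.
  Option A: v=24, gcd(6,24)=6 -> preserves
  Option B: v=22, gcd(6,22)=2 -> changes
  Option C: v=55, gcd(6,55)=1 -> changes
  Option D: v=56, gcd(6,56)=2 -> changes
  Option E: v=7, gcd(6,7)=1 -> changes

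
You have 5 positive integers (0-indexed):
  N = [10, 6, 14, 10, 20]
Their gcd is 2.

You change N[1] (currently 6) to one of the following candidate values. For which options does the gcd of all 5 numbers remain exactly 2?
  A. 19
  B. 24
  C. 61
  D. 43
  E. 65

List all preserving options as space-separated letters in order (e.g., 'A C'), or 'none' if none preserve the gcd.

Old gcd = 2; gcd of others (without N[1]) = 2
New gcd for candidate v: gcd(2, v). Preserves old gcd iff gcd(2, v) = 2.
  Option A: v=19, gcd(2,19)=1 -> changes
  Option B: v=24, gcd(2,24)=2 -> preserves
  Option C: v=61, gcd(2,61)=1 -> changes
  Option D: v=43, gcd(2,43)=1 -> changes
  Option E: v=65, gcd(2,65)=1 -> changes

Answer: B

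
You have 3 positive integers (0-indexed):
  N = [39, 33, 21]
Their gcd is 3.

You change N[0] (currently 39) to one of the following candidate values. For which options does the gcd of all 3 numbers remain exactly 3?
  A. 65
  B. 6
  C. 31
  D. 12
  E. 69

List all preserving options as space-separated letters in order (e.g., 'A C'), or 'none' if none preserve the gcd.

Old gcd = 3; gcd of others (without N[0]) = 3
New gcd for candidate v: gcd(3, v). Preserves old gcd iff gcd(3, v) = 3.
  Option A: v=65, gcd(3,65)=1 -> changes
  Option B: v=6, gcd(3,6)=3 -> preserves
  Option C: v=31, gcd(3,31)=1 -> changes
  Option D: v=12, gcd(3,12)=3 -> preserves
  Option E: v=69, gcd(3,69)=3 -> preserves

Answer: B D E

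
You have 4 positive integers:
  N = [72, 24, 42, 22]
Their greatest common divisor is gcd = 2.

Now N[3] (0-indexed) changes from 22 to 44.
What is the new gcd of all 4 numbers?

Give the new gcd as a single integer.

Answer: 2

Derivation:
Numbers: [72, 24, 42, 22], gcd = 2
Change: index 3, 22 -> 44
gcd of the OTHER numbers (without index 3): gcd([72, 24, 42]) = 6
New gcd = gcd(g_others, new_val) = gcd(6, 44) = 2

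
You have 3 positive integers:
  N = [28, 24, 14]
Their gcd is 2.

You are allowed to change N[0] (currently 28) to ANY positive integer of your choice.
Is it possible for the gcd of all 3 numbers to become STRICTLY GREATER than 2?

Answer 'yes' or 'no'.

Current gcd = 2
gcd of all OTHER numbers (without N[0]=28): gcd([24, 14]) = 2
The new gcd after any change is gcd(2, new_value).
This can be at most 2.
Since 2 = old gcd 2, the gcd can only stay the same or decrease.

Answer: no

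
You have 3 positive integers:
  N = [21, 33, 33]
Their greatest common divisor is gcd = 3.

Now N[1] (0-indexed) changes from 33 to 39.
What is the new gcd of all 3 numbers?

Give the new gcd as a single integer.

Answer: 3

Derivation:
Numbers: [21, 33, 33], gcd = 3
Change: index 1, 33 -> 39
gcd of the OTHER numbers (without index 1): gcd([21, 33]) = 3
New gcd = gcd(g_others, new_val) = gcd(3, 39) = 3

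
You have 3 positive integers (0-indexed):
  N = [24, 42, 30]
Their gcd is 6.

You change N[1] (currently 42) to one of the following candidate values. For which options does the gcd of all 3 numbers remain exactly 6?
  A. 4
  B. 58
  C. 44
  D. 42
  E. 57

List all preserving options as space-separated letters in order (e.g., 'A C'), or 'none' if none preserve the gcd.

Answer: D

Derivation:
Old gcd = 6; gcd of others (without N[1]) = 6
New gcd for candidate v: gcd(6, v). Preserves old gcd iff gcd(6, v) = 6.
  Option A: v=4, gcd(6,4)=2 -> changes
  Option B: v=58, gcd(6,58)=2 -> changes
  Option C: v=44, gcd(6,44)=2 -> changes
  Option D: v=42, gcd(6,42)=6 -> preserves
  Option E: v=57, gcd(6,57)=3 -> changes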